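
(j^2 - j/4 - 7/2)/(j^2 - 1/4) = (4*j^2 - j - 14)/(4*j^2 - 1)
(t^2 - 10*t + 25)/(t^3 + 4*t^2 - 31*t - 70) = (t - 5)/(t^2 + 9*t + 14)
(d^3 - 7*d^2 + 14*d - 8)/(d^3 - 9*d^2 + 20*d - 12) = (d - 4)/(d - 6)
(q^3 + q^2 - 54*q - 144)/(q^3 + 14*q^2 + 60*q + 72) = (q^2 - 5*q - 24)/(q^2 + 8*q + 12)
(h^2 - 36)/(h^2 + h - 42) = (h + 6)/(h + 7)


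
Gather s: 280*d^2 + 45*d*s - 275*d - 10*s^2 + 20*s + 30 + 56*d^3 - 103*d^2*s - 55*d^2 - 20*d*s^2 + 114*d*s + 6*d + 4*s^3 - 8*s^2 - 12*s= 56*d^3 + 225*d^2 - 269*d + 4*s^3 + s^2*(-20*d - 18) + s*(-103*d^2 + 159*d + 8) + 30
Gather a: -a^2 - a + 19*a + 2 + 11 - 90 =-a^2 + 18*a - 77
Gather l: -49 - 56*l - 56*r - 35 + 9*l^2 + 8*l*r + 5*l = 9*l^2 + l*(8*r - 51) - 56*r - 84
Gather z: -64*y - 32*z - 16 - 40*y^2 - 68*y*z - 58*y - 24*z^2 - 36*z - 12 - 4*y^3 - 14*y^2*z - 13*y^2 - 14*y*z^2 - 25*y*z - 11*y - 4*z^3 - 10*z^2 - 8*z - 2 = -4*y^3 - 53*y^2 - 133*y - 4*z^3 + z^2*(-14*y - 34) + z*(-14*y^2 - 93*y - 76) - 30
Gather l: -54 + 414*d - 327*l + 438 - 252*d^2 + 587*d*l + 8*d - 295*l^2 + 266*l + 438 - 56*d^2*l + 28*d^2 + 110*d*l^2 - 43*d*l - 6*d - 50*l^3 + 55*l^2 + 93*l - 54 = -224*d^2 + 416*d - 50*l^3 + l^2*(110*d - 240) + l*(-56*d^2 + 544*d + 32) + 768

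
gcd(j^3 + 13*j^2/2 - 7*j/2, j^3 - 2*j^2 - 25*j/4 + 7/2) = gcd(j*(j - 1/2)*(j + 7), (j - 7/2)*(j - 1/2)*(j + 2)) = j - 1/2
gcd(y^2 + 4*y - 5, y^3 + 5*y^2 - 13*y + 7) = y - 1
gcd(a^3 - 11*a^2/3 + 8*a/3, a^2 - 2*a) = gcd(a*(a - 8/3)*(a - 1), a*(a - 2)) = a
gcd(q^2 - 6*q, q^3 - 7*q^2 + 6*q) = q^2 - 6*q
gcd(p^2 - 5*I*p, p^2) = p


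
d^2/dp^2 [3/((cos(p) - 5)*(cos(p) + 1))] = 3*(-4*sin(p)^4 + 38*sin(p)^2 + 5*cos(p) + 3*cos(3*p) + 8)/((cos(p) - 5)^3*(cos(p) + 1)^3)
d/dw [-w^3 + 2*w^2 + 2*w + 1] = -3*w^2 + 4*w + 2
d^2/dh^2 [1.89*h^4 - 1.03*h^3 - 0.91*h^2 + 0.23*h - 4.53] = 22.68*h^2 - 6.18*h - 1.82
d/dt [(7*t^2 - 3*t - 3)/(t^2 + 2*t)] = (17*t^2 + 6*t + 6)/(t^2*(t^2 + 4*t + 4))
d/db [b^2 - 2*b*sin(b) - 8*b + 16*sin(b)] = -2*b*cos(b) + 2*b - 2*sin(b) + 16*cos(b) - 8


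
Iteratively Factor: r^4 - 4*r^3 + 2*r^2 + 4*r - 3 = (r - 3)*(r^3 - r^2 - r + 1) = (r - 3)*(r - 1)*(r^2 - 1) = (r - 3)*(r - 1)^2*(r + 1)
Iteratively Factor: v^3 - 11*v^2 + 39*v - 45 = (v - 3)*(v^2 - 8*v + 15) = (v - 3)^2*(v - 5)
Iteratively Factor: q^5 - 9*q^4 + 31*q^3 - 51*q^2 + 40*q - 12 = (q - 1)*(q^4 - 8*q^3 + 23*q^2 - 28*q + 12) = (q - 2)*(q - 1)*(q^3 - 6*q^2 + 11*q - 6) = (q - 2)*(q - 1)^2*(q^2 - 5*q + 6) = (q - 3)*(q - 2)*(q - 1)^2*(q - 2)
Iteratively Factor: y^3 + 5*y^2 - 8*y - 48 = (y + 4)*(y^2 + y - 12) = (y - 3)*(y + 4)*(y + 4)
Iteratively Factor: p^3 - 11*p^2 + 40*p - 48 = (p - 4)*(p^2 - 7*p + 12) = (p - 4)*(p - 3)*(p - 4)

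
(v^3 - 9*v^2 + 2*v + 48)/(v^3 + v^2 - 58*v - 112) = (v - 3)/(v + 7)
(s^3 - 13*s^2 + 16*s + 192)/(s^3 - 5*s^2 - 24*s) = (s - 8)/s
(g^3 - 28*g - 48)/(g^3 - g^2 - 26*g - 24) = (g + 2)/(g + 1)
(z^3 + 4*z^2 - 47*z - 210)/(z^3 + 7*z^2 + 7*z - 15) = (z^2 - z - 42)/(z^2 + 2*z - 3)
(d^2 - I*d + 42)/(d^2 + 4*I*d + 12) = (d - 7*I)/(d - 2*I)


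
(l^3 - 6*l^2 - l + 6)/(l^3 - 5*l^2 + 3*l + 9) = (l^2 - 7*l + 6)/(l^2 - 6*l + 9)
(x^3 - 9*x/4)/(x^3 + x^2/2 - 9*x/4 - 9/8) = 2*x/(2*x + 1)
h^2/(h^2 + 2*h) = h/(h + 2)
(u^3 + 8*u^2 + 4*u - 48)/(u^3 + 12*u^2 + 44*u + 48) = (u - 2)/(u + 2)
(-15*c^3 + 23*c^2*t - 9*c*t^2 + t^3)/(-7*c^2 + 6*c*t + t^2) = (15*c^2 - 8*c*t + t^2)/(7*c + t)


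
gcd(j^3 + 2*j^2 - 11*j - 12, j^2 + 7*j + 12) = j + 4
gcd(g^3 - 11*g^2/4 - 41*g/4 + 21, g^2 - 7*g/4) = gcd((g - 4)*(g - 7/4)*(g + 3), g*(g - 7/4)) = g - 7/4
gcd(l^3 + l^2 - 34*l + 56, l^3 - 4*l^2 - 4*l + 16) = l^2 - 6*l + 8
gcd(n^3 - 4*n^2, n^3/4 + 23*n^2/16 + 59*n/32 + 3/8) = 1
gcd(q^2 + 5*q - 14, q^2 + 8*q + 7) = q + 7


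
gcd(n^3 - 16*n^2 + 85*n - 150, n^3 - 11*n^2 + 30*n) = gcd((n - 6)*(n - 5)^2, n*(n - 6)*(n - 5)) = n^2 - 11*n + 30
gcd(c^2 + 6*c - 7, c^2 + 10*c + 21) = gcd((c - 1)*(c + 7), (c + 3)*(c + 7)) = c + 7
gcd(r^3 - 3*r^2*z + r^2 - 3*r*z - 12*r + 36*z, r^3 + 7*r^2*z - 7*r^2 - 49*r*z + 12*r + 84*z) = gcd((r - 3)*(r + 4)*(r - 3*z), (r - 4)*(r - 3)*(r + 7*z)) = r - 3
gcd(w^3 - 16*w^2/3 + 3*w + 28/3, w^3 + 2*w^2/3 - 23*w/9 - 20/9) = w + 1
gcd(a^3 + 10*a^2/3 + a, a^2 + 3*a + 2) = 1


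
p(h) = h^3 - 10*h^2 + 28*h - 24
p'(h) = 3*h^2 - 20*h + 28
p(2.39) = -0.55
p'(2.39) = -2.66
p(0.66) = -9.59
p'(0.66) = 16.11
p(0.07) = -22.09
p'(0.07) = 26.61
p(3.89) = -7.54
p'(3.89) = -4.40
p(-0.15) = -28.43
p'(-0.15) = 31.07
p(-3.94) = -350.72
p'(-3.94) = 153.37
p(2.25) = -0.23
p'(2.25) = -1.81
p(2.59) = -1.19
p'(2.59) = -3.68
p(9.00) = 147.00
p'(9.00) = 91.00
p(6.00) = 0.00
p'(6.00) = 16.00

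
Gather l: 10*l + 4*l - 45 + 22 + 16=14*l - 7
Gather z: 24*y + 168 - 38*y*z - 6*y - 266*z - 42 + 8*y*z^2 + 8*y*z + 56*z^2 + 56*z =18*y + z^2*(8*y + 56) + z*(-30*y - 210) + 126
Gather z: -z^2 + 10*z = -z^2 + 10*z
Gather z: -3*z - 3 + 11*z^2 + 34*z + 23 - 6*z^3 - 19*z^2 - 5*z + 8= -6*z^3 - 8*z^2 + 26*z + 28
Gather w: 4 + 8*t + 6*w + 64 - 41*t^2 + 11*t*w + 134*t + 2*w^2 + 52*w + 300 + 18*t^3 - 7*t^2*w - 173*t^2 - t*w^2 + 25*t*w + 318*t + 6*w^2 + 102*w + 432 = 18*t^3 - 214*t^2 + 460*t + w^2*(8 - t) + w*(-7*t^2 + 36*t + 160) + 800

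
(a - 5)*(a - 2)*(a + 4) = a^3 - 3*a^2 - 18*a + 40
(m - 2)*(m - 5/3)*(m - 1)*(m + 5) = m^4 + m^3/3 - 49*m^2/3 + 95*m/3 - 50/3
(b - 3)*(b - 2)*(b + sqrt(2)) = b^3 - 5*b^2 + sqrt(2)*b^2 - 5*sqrt(2)*b + 6*b + 6*sqrt(2)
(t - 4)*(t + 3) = t^2 - t - 12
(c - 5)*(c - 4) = c^2 - 9*c + 20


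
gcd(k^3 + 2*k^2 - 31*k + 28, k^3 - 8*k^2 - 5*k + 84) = k - 4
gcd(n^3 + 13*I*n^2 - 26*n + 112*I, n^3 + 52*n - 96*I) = n^2 + 6*I*n + 16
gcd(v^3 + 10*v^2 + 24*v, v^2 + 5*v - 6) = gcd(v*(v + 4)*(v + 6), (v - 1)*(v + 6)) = v + 6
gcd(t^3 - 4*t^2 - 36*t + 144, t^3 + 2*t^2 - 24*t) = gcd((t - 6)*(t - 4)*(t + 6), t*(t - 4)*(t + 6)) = t^2 + 2*t - 24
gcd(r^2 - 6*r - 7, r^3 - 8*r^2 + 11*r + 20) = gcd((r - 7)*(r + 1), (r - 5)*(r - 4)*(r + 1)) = r + 1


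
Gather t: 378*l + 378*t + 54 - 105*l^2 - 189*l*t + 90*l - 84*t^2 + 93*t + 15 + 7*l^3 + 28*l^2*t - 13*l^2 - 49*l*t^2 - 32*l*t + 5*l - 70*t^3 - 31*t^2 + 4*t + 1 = 7*l^3 - 118*l^2 + 473*l - 70*t^3 + t^2*(-49*l - 115) + t*(28*l^2 - 221*l + 475) + 70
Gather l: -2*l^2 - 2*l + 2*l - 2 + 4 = 2 - 2*l^2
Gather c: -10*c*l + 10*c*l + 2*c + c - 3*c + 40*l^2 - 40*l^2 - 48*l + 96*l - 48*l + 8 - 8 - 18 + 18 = 0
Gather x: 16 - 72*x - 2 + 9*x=14 - 63*x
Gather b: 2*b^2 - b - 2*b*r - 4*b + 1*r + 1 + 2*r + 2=2*b^2 + b*(-2*r - 5) + 3*r + 3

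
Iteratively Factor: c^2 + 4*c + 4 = (c + 2)*(c + 2)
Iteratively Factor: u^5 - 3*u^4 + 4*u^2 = (u)*(u^4 - 3*u^3 + 4*u) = u*(u - 2)*(u^3 - u^2 - 2*u) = u^2*(u - 2)*(u^2 - u - 2) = u^2*(u - 2)*(u + 1)*(u - 2)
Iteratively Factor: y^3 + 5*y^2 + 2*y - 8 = (y - 1)*(y^2 + 6*y + 8) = (y - 1)*(y + 2)*(y + 4)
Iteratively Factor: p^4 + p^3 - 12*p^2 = (p + 4)*(p^3 - 3*p^2) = p*(p + 4)*(p^2 - 3*p) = p^2*(p + 4)*(p - 3)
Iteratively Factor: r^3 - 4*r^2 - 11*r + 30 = (r - 5)*(r^2 + r - 6) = (r - 5)*(r - 2)*(r + 3)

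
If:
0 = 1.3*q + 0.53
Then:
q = -0.41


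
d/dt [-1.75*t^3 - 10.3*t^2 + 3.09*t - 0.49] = -5.25*t^2 - 20.6*t + 3.09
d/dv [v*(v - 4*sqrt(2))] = 2*v - 4*sqrt(2)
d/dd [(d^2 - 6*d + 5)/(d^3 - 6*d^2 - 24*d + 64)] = (-d^4 + 12*d^3 - 75*d^2 + 188*d - 264)/(d^6 - 12*d^5 - 12*d^4 + 416*d^3 - 192*d^2 - 3072*d + 4096)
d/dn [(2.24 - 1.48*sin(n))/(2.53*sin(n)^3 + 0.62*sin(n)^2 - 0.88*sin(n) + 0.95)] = (7.4888*sin(n)^3 - 16.084*sin(n)^2 - 2.7776*sin(n) + 0.5652)*cos(n)/(6.4009*sin(n)^6 + 3.1372*sin(n)^5 - 4.0684*sin(n)^4 + 3.7158*sin(n)^3 + 1.9524*sin(n)^2 - 1.672*sin(n) + 0.9025)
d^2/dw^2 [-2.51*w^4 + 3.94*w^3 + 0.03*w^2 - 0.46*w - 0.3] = -30.12*w^2 + 23.64*w + 0.06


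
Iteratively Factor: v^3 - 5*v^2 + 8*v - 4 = (v - 1)*(v^2 - 4*v + 4) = (v - 2)*(v - 1)*(v - 2)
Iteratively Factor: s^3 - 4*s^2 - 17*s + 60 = (s + 4)*(s^2 - 8*s + 15) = (s - 5)*(s + 4)*(s - 3)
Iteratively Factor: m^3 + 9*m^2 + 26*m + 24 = (m + 3)*(m^2 + 6*m + 8) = (m + 3)*(m + 4)*(m + 2)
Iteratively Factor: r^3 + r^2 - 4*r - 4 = (r + 2)*(r^2 - r - 2) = (r - 2)*(r + 2)*(r + 1)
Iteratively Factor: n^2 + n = (n)*(n + 1)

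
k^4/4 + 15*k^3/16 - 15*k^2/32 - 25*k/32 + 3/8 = (k/4 + 1)*(k - 3/4)*(k - 1/2)*(k + 1)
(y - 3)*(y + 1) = y^2 - 2*y - 3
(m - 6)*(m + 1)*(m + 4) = m^3 - m^2 - 26*m - 24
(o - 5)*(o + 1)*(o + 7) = o^3 + 3*o^2 - 33*o - 35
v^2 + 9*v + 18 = (v + 3)*(v + 6)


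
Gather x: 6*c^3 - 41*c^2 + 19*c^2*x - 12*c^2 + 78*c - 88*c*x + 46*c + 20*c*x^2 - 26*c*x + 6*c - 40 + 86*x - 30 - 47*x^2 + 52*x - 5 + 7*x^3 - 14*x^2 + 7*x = 6*c^3 - 53*c^2 + 130*c + 7*x^3 + x^2*(20*c - 61) + x*(19*c^2 - 114*c + 145) - 75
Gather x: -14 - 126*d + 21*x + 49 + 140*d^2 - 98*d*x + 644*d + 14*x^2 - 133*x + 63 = 140*d^2 + 518*d + 14*x^2 + x*(-98*d - 112) + 98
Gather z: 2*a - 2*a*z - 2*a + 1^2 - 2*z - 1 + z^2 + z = z^2 + z*(-2*a - 1)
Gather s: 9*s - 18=9*s - 18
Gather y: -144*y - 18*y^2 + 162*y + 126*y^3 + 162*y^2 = 126*y^3 + 144*y^2 + 18*y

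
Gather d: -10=-10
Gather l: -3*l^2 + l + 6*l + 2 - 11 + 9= -3*l^2 + 7*l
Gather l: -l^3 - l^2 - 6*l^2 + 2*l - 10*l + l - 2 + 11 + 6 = -l^3 - 7*l^2 - 7*l + 15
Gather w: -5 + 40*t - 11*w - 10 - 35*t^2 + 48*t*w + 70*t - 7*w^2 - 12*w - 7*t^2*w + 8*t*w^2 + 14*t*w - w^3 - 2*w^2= -35*t^2 + 110*t - w^3 + w^2*(8*t - 9) + w*(-7*t^2 + 62*t - 23) - 15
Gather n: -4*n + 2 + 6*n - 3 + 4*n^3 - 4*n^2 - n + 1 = 4*n^3 - 4*n^2 + n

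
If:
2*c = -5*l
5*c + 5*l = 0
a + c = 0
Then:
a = 0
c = 0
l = 0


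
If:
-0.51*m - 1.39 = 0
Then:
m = -2.73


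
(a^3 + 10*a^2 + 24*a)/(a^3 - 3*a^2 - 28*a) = (a + 6)/(a - 7)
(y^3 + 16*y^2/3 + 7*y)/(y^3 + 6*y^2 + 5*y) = (y^2 + 16*y/3 + 7)/(y^2 + 6*y + 5)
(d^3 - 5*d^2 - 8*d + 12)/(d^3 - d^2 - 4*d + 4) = (d - 6)/(d - 2)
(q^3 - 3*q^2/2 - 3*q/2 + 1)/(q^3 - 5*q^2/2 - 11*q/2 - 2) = (2*q^2 - 5*q + 2)/(2*q^2 - 7*q - 4)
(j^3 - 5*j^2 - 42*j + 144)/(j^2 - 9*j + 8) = (j^2 + 3*j - 18)/(j - 1)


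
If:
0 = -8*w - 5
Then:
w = -5/8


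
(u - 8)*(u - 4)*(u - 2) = u^3 - 14*u^2 + 56*u - 64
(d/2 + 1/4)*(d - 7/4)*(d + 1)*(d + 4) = d^4/2 + 15*d^3/8 - 25*d^2/16 - 75*d/16 - 7/4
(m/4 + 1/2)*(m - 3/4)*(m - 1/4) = m^3/4 + m^2/4 - 29*m/64 + 3/32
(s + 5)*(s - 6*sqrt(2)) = s^2 - 6*sqrt(2)*s + 5*s - 30*sqrt(2)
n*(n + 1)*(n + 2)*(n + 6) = n^4 + 9*n^3 + 20*n^2 + 12*n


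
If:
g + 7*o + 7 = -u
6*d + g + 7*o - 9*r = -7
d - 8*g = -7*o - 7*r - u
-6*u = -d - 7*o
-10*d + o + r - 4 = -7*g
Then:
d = -469/248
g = -18669/9920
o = -2917/4960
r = -11403/9920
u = -9933/9920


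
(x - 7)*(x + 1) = x^2 - 6*x - 7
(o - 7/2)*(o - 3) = o^2 - 13*o/2 + 21/2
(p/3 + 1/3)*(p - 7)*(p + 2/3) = p^3/3 - 16*p^2/9 - 11*p/3 - 14/9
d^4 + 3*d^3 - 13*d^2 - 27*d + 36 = (d - 3)*(d - 1)*(d + 3)*(d + 4)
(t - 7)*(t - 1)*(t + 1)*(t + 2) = t^4 - 5*t^3 - 15*t^2 + 5*t + 14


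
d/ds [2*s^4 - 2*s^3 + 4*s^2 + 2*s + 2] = 8*s^3 - 6*s^2 + 8*s + 2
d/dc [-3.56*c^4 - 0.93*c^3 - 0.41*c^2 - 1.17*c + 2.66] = -14.24*c^3 - 2.79*c^2 - 0.82*c - 1.17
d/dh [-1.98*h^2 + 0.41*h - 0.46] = 0.41 - 3.96*h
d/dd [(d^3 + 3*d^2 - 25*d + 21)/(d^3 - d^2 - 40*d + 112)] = 2*(5 - 2*d)/(d^3 - 12*d^2 + 48*d - 64)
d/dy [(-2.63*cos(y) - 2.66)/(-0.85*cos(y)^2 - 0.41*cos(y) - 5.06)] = (2.2355*cos(y)^2 + 4.522*cos(y) - 12.2172)*sin(y)/(0.7225*cos(y)^4 + 0.697*cos(y)^3 + 8.7701*cos(y)^2 + 4.1492*cos(y) + 25.6036)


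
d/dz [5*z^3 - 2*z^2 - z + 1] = 15*z^2 - 4*z - 1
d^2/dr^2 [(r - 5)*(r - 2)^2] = 6*r - 18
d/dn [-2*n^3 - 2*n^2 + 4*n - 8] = -6*n^2 - 4*n + 4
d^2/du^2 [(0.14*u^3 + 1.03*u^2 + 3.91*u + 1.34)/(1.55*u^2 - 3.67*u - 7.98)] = (-8.88178419700125e-16*u^5 - 1.77635683940025e-15*u^4 + 37.740472*u^3 + 120.357264*u^2 + 297.932736*u - 28.594016)/(3.723875*u^6 - 26.451525*u^5 + 5.114535*u^4 + 222.934517*u^3 - 26.331606*u^2 - 701.121204*u - 508.169592)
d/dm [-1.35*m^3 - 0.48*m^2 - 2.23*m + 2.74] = -4.05*m^2 - 0.96*m - 2.23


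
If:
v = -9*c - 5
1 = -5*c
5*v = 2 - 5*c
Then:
No Solution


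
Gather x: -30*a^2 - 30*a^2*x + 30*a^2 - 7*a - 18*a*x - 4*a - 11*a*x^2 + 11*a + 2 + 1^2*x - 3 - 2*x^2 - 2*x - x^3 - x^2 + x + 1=-x^3 + x^2*(-11*a - 3) + x*(-30*a^2 - 18*a)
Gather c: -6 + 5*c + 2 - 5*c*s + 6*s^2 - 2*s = c*(5 - 5*s) + 6*s^2 - 2*s - 4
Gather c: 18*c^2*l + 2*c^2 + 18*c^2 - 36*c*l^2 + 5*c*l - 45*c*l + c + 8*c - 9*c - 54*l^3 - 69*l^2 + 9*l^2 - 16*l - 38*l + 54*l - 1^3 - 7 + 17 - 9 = c^2*(18*l + 20) + c*(-36*l^2 - 40*l) - 54*l^3 - 60*l^2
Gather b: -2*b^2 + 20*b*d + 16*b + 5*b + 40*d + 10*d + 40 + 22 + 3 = -2*b^2 + b*(20*d + 21) + 50*d + 65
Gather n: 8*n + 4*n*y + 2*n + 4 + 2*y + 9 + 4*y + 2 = n*(4*y + 10) + 6*y + 15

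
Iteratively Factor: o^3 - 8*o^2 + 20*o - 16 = (o - 4)*(o^2 - 4*o + 4) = (o - 4)*(o - 2)*(o - 2)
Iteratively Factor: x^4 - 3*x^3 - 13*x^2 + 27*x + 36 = (x - 4)*(x^3 + x^2 - 9*x - 9) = (x - 4)*(x - 3)*(x^2 + 4*x + 3) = (x - 4)*(x - 3)*(x + 1)*(x + 3)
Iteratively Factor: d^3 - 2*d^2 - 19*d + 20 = (d - 1)*(d^2 - d - 20) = (d - 1)*(d + 4)*(d - 5)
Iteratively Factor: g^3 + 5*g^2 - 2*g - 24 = (g - 2)*(g^2 + 7*g + 12) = (g - 2)*(g + 4)*(g + 3)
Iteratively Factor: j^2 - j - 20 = (j + 4)*(j - 5)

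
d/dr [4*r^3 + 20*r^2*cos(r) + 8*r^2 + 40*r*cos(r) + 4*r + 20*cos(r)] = -20*r^2*sin(r) + 12*r^2 - 40*r*sin(r) + 40*r*cos(r) + 16*r - 20*sin(r) + 40*cos(r) + 4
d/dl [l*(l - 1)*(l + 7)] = 3*l^2 + 12*l - 7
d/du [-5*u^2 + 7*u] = 7 - 10*u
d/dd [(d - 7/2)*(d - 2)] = 2*d - 11/2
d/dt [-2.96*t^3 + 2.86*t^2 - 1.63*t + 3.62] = -8.88*t^2 + 5.72*t - 1.63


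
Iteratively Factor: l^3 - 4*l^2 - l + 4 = (l + 1)*(l^2 - 5*l + 4) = (l - 4)*(l + 1)*(l - 1)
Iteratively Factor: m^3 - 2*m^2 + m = (m - 1)*(m^2 - m) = m*(m - 1)*(m - 1)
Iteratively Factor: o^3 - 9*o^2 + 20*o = (o - 4)*(o^2 - 5*o) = (o - 5)*(o - 4)*(o)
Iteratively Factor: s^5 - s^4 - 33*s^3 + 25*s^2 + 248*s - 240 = (s - 3)*(s^4 + 2*s^3 - 27*s^2 - 56*s + 80) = (s - 3)*(s + 4)*(s^3 - 2*s^2 - 19*s + 20) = (s - 5)*(s - 3)*(s + 4)*(s^2 + 3*s - 4) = (s - 5)*(s - 3)*(s + 4)^2*(s - 1)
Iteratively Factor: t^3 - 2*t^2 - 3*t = (t)*(t^2 - 2*t - 3) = t*(t + 1)*(t - 3)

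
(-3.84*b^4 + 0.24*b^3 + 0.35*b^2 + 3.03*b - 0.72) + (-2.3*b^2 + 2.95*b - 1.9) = -3.84*b^4 + 0.24*b^3 - 1.95*b^2 + 5.98*b - 2.62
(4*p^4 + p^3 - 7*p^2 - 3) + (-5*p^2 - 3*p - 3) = 4*p^4 + p^3 - 12*p^2 - 3*p - 6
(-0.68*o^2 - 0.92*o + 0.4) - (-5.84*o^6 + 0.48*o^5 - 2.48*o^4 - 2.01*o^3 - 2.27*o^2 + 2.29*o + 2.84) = 5.84*o^6 - 0.48*o^5 + 2.48*o^4 + 2.01*o^3 + 1.59*o^2 - 3.21*o - 2.44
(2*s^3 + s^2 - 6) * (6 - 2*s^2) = -4*s^5 - 2*s^4 + 12*s^3 + 18*s^2 - 36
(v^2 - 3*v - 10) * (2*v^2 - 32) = 2*v^4 - 6*v^3 - 52*v^2 + 96*v + 320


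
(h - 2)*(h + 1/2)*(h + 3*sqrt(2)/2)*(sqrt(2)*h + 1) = sqrt(2)*h^4 - 3*sqrt(2)*h^3/2 + 4*h^3 - 6*h^2 + sqrt(2)*h^2/2 - 4*h - 9*sqrt(2)*h/4 - 3*sqrt(2)/2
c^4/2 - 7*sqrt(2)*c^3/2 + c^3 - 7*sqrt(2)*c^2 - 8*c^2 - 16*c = c*(c/2 + sqrt(2)/2)*(c + 2)*(c - 8*sqrt(2))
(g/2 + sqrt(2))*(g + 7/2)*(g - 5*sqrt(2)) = g^3/2 - 3*sqrt(2)*g^2/2 + 7*g^2/4 - 10*g - 21*sqrt(2)*g/4 - 35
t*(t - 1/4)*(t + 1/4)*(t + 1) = t^4 + t^3 - t^2/16 - t/16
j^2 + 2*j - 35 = (j - 5)*(j + 7)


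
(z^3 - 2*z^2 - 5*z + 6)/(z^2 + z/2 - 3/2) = 2*(z^2 - z - 6)/(2*z + 3)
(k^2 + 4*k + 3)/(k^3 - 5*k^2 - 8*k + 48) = (k + 1)/(k^2 - 8*k + 16)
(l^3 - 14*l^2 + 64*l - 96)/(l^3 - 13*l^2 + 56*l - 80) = (l - 6)/(l - 5)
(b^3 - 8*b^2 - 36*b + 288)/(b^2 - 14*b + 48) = b + 6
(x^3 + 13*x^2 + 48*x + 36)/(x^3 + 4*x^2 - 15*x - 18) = (x + 6)/(x - 3)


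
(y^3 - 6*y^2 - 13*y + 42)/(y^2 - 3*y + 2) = (y^2 - 4*y - 21)/(y - 1)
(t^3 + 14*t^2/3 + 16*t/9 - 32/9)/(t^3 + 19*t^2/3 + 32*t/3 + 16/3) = (t - 2/3)/(t + 1)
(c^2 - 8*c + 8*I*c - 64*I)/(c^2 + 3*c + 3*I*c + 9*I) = (c^2 + 8*c*(-1 + I) - 64*I)/(c^2 + 3*c*(1 + I) + 9*I)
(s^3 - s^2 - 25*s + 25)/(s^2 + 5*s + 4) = (s^3 - s^2 - 25*s + 25)/(s^2 + 5*s + 4)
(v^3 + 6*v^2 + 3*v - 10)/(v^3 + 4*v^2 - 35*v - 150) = (v^2 + v - 2)/(v^2 - v - 30)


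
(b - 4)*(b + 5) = b^2 + b - 20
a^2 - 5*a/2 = a*(a - 5/2)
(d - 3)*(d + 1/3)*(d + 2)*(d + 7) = d^4 + 19*d^3/3 - 11*d^2 - 139*d/3 - 14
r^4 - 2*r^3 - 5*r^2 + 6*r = r*(r - 3)*(r - 1)*(r + 2)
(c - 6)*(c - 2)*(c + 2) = c^3 - 6*c^2 - 4*c + 24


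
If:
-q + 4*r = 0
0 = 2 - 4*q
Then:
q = 1/2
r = 1/8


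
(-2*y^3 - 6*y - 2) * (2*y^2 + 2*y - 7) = -4*y^5 - 4*y^4 + 2*y^3 - 16*y^2 + 38*y + 14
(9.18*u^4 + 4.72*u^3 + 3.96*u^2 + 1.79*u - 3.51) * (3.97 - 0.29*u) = -2.6622*u^5 + 35.0758*u^4 + 17.59*u^3 + 15.2021*u^2 + 8.1242*u - 13.9347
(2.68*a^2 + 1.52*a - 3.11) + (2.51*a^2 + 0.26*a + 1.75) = 5.19*a^2 + 1.78*a - 1.36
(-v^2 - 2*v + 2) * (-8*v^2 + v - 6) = 8*v^4 + 15*v^3 - 12*v^2 + 14*v - 12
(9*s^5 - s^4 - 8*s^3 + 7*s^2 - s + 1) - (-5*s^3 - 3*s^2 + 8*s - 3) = 9*s^5 - s^4 - 3*s^3 + 10*s^2 - 9*s + 4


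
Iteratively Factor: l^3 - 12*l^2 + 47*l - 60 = (l - 4)*(l^2 - 8*l + 15) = (l - 5)*(l - 4)*(l - 3)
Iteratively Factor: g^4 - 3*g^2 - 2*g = (g - 2)*(g^3 + 2*g^2 + g) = g*(g - 2)*(g^2 + 2*g + 1) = g*(g - 2)*(g + 1)*(g + 1)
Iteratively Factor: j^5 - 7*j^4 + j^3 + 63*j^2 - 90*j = (j + 3)*(j^4 - 10*j^3 + 31*j^2 - 30*j) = (j - 3)*(j + 3)*(j^3 - 7*j^2 + 10*j) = (j - 5)*(j - 3)*(j + 3)*(j^2 - 2*j) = (j - 5)*(j - 3)*(j - 2)*(j + 3)*(j)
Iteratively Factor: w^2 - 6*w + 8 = (w - 4)*(w - 2)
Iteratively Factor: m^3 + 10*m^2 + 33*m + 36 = (m + 4)*(m^2 + 6*m + 9) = (m + 3)*(m + 4)*(m + 3)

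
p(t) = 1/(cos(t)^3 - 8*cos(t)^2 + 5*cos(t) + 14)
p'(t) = (3*sin(t)*cos(t)^2 - 16*sin(t)*cos(t) + 5*sin(t))/(cos(t)^3 - 8*cos(t)^2 + 5*cos(t) + 14)^2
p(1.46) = 0.07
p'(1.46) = 0.02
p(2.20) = 0.12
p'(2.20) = 0.19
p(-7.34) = 0.07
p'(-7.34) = 0.01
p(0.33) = 0.08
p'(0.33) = -0.02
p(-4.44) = 0.08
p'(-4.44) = 0.06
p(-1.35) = 0.07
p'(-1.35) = -0.01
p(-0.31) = 0.08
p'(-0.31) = 0.01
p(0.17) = 0.08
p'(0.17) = -0.01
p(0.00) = 0.08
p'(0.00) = 0.00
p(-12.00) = 0.08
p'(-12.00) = -0.02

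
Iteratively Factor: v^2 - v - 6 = (v + 2)*(v - 3)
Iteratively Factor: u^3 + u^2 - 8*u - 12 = (u + 2)*(u^2 - u - 6) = (u + 2)^2*(u - 3)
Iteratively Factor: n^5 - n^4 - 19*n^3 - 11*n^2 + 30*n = (n - 1)*(n^4 - 19*n^2 - 30*n) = (n - 5)*(n - 1)*(n^3 + 5*n^2 + 6*n) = n*(n - 5)*(n - 1)*(n^2 + 5*n + 6) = n*(n - 5)*(n - 1)*(n + 2)*(n + 3)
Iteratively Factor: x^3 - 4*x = (x)*(x^2 - 4) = x*(x + 2)*(x - 2)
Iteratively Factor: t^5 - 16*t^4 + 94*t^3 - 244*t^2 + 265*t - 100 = (t - 5)*(t^4 - 11*t^3 + 39*t^2 - 49*t + 20) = (t - 5)*(t - 1)*(t^3 - 10*t^2 + 29*t - 20) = (t - 5)*(t - 1)^2*(t^2 - 9*t + 20) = (t - 5)^2*(t - 1)^2*(t - 4)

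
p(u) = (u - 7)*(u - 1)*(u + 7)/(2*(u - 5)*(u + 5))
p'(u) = (u - 7)*(u - 1)/(2*(u - 5)*(u + 5)) - (u - 7)*(u - 1)*(u + 7)/(2*(u - 5)*(u + 5)^2) + (u - 7)*(u + 7)/(2*(u - 5)*(u + 5)) - (u - 7)*(u - 1)*(u + 7)/(2*(u - 5)^2*(u + 5)) + (u - 1)*(u + 7)/(2*(u - 5)*(u + 5))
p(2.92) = 2.36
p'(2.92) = 1.72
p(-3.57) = -6.76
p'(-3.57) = 4.09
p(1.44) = 0.45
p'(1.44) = 1.05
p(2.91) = 2.34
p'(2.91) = 1.71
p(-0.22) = -1.20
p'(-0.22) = 0.99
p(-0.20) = -1.18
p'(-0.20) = 0.99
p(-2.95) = -4.88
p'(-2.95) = 2.29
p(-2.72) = -4.40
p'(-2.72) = 1.97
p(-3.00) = -5.00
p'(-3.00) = 2.38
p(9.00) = 2.29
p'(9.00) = 0.84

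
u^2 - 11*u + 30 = (u - 6)*(u - 5)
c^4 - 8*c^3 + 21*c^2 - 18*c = c*(c - 3)^2*(c - 2)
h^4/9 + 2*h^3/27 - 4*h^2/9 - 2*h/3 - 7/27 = (h/3 + 1/3)^2*(h - 7/3)*(h + 1)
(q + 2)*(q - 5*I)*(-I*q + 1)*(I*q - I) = q^4 + q^3 - 4*I*q^3 + 3*q^2 - 4*I*q^2 + 5*q + 8*I*q - 10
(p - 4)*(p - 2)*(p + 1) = p^3 - 5*p^2 + 2*p + 8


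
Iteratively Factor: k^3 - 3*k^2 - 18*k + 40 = (k + 4)*(k^2 - 7*k + 10) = (k - 5)*(k + 4)*(k - 2)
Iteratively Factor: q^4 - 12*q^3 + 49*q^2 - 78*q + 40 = (q - 5)*(q^3 - 7*q^2 + 14*q - 8) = (q - 5)*(q - 2)*(q^2 - 5*q + 4) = (q - 5)*(q - 2)*(q - 1)*(q - 4)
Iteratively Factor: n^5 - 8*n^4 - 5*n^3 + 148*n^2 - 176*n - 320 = (n - 5)*(n^4 - 3*n^3 - 20*n^2 + 48*n + 64) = (n - 5)*(n - 4)*(n^3 + n^2 - 16*n - 16) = (n - 5)*(n - 4)^2*(n^2 + 5*n + 4) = (n - 5)*(n - 4)^2*(n + 1)*(n + 4)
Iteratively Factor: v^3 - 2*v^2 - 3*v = (v + 1)*(v^2 - 3*v) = v*(v + 1)*(v - 3)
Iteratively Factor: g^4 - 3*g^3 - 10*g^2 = (g - 5)*(g^3 + 2*g^2) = g*(g - 5)*(g^2 + 2*g) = g^2*(g - 5)*(g + 2)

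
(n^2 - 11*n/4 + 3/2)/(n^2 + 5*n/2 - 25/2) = (4*n^2 - 11*n + 6)/(2*(2*n^2 + 5*n - 25))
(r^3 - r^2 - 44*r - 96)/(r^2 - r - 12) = (r^2 - 4*r - 32)/(r - 4)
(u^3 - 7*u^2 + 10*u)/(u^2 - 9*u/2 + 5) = 2*u*(u - 5)/(2*u - 5)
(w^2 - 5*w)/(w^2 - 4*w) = (w - 5)/(w - 4)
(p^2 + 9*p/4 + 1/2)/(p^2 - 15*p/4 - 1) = (p + 2)/(p - 4)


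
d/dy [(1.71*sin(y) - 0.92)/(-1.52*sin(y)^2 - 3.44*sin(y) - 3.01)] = (2.5992*sin(y)^2 - 2.7968*sin(y) - 8.3119)*cos(y)/(2.3104*sin(y)^4 + 10.4576*sin(y)^3 + 20.984*sin(y)^2 + 20.7088*sin(y) + 9.0601)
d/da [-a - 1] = -1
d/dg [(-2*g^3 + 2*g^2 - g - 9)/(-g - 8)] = (4*g^3 + 46*g^2 - 32*g - 1)/(g^2 + 16*g + 64)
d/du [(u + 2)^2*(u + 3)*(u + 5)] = 4*u^3 + 36*u^2 + 102*u + 92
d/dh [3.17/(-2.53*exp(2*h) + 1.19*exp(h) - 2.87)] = (16.0402*exp(h) - 3.7723)*exp(h)/(2.53*exp(2*h) - 1.19*exp(h) + 2.87)^2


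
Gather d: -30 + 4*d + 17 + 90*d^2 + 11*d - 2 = 90*d^2 + 15*d - 15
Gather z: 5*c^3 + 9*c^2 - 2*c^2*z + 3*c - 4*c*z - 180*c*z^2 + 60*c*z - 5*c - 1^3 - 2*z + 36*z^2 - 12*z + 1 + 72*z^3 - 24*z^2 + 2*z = 5*c^3 + 9*c^2 - 2*c + 72*z^3 + z^2*(12 - 180*c) + z*(-2*c^2 + 56*c - 12)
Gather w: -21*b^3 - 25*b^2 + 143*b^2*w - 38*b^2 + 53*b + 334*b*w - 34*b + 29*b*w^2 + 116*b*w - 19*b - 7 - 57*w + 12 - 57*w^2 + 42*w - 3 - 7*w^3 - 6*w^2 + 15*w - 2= -21*b^3 - 63*b^2 - 7*w^3 + w^2*(29*b - 63) + w*(143*b^2 + 450*b)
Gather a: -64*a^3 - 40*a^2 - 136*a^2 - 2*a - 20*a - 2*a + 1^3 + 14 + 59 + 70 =-64*a^3 - 176*a^2 - 24*a + 144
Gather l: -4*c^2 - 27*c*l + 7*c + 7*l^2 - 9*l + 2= -4*c^2 + 7*c + 7*l^2 + l*(-27*c - 9) + 2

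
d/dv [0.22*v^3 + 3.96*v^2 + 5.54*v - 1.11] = 0.66*v^2 + 7.92*v + 5.54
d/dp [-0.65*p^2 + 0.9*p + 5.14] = 0.9 - 1.3*p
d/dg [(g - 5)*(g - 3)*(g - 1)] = 3*g^2 - 18*g + 23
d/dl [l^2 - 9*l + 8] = 2*l - 9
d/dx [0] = 0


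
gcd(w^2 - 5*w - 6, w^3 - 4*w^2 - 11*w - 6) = w^2 - 5*w - 6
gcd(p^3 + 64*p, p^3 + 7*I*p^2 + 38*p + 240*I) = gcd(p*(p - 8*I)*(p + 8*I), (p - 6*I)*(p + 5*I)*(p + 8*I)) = p + 8*I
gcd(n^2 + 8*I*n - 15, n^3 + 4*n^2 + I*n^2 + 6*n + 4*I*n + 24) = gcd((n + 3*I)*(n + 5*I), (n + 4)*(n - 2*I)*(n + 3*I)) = n + 3*I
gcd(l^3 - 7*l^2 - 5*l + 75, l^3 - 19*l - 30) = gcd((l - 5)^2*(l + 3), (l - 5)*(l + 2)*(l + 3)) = l^2 - 2*l - 15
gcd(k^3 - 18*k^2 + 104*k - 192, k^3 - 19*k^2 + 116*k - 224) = k^2 - 12*k + 32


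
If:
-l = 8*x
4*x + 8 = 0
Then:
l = 16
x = -2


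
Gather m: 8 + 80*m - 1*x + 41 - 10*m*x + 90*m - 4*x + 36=m*(170 - 10*x) - 5*x + 85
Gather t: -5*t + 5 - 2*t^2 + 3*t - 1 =-2*t^2 - 2*t + 4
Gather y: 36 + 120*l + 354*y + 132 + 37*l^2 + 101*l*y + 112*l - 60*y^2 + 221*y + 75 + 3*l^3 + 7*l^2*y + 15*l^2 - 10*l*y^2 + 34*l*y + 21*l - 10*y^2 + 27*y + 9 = 3*l^3 + 52*l^2 + 253*l + y^2*(-10*l - 70) + y*(7*l^2 + 135*l + 602) + 252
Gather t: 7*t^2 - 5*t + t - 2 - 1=7*t^2 - 4*t - 3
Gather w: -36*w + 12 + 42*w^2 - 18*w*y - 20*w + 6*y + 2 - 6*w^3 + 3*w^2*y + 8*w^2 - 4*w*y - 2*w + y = -6*w^3 + w^2*(3*y + 50) + w*(-22*y - 58) + 7*y + 14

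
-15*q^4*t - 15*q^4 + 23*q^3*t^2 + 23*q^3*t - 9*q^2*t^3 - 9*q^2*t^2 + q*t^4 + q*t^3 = (-5*q + t)*(-3*q + t)*(-q + t)*(q*t + q)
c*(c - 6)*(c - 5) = c^3 - 11*c^2 + 30*c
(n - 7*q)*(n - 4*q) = n^2 - 11*n*q + 28*q^2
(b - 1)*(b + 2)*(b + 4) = b^3 + 5*b^2 + 2*b - 8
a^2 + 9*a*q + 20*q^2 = (a + 4*q)*(a + 5*q)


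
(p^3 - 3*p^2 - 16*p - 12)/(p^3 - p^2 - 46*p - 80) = (p^2 - 5*p - 6)/(p^2 - 3*p - 40)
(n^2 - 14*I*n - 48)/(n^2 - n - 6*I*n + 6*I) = (n - 8*I)/(n - 1)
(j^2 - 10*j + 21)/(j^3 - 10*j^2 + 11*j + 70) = (j - 3)/(j^2 - 3*j - 10)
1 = 1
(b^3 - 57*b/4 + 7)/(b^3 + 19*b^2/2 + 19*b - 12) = (b - 7/2)/(b + 6)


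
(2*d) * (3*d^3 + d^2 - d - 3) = 6*d^4 + 2*d^3 - 2*d^2 - 6*d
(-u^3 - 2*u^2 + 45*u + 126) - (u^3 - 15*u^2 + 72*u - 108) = -2*u^3 + 13*u^2 - 27*u + 234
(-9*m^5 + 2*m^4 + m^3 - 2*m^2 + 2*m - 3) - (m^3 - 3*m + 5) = -9*m^5 + 2*m^4 - 2*m^2 + 5*m - 8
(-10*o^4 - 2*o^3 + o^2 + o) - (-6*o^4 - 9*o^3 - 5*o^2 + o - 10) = -4*o^4 + 7*o^3 + 6*o^2 + 10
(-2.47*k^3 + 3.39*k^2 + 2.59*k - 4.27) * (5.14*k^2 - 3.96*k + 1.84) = -12.6958*k^5 + 27.2058*k^4 - 4.6566*k^3 - 25.9666*k^2 + 21.6748*k - 7.8568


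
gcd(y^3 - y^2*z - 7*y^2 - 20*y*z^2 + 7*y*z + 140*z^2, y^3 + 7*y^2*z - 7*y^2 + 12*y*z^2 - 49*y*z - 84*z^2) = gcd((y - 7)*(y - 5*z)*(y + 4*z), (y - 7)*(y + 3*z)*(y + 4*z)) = y^2 + 4*y*z - 7*y - 28*z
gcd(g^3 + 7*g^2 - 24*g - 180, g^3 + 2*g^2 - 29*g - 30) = g^2 + g - 30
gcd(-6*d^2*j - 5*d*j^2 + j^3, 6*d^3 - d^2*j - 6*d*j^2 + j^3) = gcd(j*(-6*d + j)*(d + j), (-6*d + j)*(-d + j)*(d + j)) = 6*d^2 + 5*d*j - j^2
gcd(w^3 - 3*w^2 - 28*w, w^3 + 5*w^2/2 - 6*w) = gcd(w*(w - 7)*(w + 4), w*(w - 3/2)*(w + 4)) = w^2 + 4*w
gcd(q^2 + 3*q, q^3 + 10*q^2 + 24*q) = q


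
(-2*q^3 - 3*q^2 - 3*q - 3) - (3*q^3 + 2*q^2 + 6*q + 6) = -5*q^3 - 5*q^2 - 9*q - 9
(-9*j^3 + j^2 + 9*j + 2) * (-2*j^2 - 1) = 18*j^5 - 2*j^4 - 9*j^3 - 5*j^2 - 9*j - 2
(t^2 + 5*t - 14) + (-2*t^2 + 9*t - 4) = -t^2 + 14*t - 18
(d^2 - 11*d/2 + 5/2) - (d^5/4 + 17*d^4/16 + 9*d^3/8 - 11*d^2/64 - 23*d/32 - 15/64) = -d^5/4 - 17*d^4/16 - 9*d^3/8 + 75*d^2/64 - 153*d/32 + 175/64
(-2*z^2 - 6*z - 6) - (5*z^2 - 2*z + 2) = -7*z^2 - 4*z - 8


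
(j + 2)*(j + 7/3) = j^2 + 13*j/3 + 14/3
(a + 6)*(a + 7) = a^2 + 13*a + 42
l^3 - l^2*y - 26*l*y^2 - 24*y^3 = (l - 6*y)*(l + y)*(l + 4*y)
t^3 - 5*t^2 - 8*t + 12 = (t - 6)*(t - 1)*(t + 2)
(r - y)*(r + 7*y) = r^2 + 6*r*y - 7*y^2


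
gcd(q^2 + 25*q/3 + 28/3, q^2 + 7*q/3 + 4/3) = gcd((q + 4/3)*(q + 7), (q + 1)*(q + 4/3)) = q + 4/3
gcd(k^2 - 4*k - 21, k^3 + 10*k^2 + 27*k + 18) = k + 3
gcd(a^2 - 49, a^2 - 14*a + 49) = a - 7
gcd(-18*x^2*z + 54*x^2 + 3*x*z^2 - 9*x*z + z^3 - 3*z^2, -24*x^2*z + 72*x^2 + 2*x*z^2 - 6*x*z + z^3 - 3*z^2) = 6*x*z - 18*x + z^2 - 3*z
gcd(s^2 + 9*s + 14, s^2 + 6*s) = 1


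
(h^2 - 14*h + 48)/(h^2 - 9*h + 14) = (h^2 - 14*h + 48)/(h^2 - 9*h + 14)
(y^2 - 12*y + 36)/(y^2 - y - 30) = (y - 6)/(y + 5)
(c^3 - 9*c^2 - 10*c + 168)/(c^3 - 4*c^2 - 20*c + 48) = (c - 7)/(c - 2)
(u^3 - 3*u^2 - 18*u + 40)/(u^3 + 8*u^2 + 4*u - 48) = (u - 5)/(u + 6)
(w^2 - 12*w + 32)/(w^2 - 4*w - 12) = (-w^2 + 12*w - 32)/(-w^2 + 4*w + 12)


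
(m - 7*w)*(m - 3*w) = m^2 - 10*m*w + 21*w^2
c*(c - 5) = c^2 - 5*c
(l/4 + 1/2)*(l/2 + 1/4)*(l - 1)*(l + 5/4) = l^4/8 + 11*l^3/32 + 3*l^2/64 - 23*l/64 - 5/32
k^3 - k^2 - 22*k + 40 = (k - 4)*(k - 2)*(k + 5)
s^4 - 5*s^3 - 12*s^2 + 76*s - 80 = (s - 5)*(s - 2)^2*(s + 4)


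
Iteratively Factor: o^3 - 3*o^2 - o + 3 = (o - 1)*(o^2 - 2*o - 3) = (o - 3)*(o - 1)*(o + 1)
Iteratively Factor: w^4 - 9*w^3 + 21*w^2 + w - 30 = (w + 1)*(w^3 - 10*w^2 + 31*w - 30) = (w - 3)*(w + 1)*(w^2 - 7*w + 10) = (w - 3)*(w - 2)*(w + 1)*(w - 5)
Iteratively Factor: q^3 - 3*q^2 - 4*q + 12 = (q + 2)*(q^2 - 5*q + 6) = (q - 2)*(q + 2)*(q - 3)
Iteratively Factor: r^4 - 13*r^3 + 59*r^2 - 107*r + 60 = (r - 5)*(r^3 - 8*r^2 + 19*r - 12) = (r - 5)*(r - 4)*(r^2 - 4*r + 3) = (r - 5)*(r - 4)*(r - 3)*(r - 1)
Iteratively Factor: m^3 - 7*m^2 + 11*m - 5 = (m - 1)*(m^2 - 6*m + 5) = (m - 1)^2*(m - 5)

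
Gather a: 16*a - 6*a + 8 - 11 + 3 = 10*a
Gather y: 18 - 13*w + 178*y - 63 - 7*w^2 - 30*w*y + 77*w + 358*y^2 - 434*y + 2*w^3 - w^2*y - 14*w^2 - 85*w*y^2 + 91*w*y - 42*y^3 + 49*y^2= 2*w^3 - 21*w^2 + 64*w - 42*y^3 + y^2*(407 - 85*w) + y*(-w^2 + 61*w - 256) - 45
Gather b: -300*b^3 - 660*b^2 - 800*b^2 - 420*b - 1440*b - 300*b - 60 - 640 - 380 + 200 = -300*b^3 - 1460*b^2 - 2160*b - 880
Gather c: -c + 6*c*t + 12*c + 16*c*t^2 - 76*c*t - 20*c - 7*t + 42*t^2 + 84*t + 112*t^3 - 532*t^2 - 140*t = c*(16*t^2 - 70*t - 9) + 112*t^3 - 490*t^2 - 63*t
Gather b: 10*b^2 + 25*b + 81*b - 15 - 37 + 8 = 10*b^2 + 106*b - 44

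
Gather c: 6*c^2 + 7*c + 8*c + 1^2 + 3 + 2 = 6*c^2 + 15*c + 6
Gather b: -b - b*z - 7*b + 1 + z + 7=b*(-z - 8) + z + 8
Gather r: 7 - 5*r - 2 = 5 - 5*r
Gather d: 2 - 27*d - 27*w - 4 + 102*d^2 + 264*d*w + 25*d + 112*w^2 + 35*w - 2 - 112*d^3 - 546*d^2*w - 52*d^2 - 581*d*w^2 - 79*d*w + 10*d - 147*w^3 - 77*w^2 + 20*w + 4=-112*d^3 + d^2*(50 - 546*w) + d*(-581*w^2 + 185*w + 8) - 147*w^3 + 35*w^2 + 28*w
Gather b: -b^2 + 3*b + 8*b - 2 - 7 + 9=-b^2 + 11*b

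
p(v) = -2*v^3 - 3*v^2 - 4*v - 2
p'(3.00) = -76.00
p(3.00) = -95.00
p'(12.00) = -940.00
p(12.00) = -3938.00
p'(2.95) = -73.92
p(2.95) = -91.25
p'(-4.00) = -76.00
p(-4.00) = 94.00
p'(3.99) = -123.46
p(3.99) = -192.76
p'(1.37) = -23.48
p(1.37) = -18.25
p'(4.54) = -154.91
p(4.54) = -269.15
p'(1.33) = -22.59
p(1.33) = -17.33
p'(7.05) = -344.52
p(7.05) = -880.11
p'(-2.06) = -17.10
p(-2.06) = 10.99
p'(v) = -6*v^2 - 6*v - 4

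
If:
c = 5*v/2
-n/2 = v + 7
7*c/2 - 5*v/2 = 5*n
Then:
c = -140/13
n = -70/13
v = -56/13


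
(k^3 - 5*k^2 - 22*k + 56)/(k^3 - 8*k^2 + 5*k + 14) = (k + 4)/(k + 1)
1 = 1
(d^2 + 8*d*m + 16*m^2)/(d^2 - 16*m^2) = (d + 4*m)/(d - 4*m)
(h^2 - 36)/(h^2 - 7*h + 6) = (h + 6)/(h - 1)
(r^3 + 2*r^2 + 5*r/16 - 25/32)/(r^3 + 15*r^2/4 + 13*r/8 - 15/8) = (r + 5/4)/(r + 3)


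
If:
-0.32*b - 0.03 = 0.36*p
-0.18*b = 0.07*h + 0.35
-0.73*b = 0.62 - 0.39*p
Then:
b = -0.61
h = -3.44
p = 0.46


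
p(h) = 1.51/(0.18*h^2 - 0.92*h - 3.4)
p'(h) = 1.51*(0.92 - 0.36*h)/(0.18*h^2 - 0.92*h - 3.4)^2 = (1.3892 - 0.5436*h)/(-0.18*h^2 + 0.92*h + 3.4)^2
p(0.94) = -0.37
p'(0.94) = 0.05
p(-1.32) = -0.81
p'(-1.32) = 0.60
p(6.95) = -1.37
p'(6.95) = -1.98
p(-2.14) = -2.49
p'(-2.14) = 6.93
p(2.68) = -0.33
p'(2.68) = -0.00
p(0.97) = -0.37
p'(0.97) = 0.05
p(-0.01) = -0.45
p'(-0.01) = 0.12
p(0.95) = -0.37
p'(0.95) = 0.05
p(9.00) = 0.52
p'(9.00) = -0.42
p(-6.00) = 0.18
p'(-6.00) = 0.06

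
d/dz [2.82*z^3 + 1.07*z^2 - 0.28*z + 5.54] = 8.46*z^2 + 2.14*z - 0.28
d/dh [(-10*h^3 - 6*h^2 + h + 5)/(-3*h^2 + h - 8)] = (30*h^4 - 20*h^3 + 237*h^2 + 126*h - 13)/(9*h^4 - 6*h^3 + 49*h^2 - 16*h + 64)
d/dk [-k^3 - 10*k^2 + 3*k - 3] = -3*k^2 - 20*k + 3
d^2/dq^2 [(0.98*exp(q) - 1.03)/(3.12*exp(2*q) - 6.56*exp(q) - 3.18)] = (9.53971200000001*exp(4*q) - 20.047872*exp(3*q) + 121.582656*exp(2*q) - 105.645184*exp(q) + 31.396776)*exp(q)/(30.371328*exp(6*q) - 191.572992*exp(5*q) + 309.92832*exp(4*q) + 108.21376*exp(3*q) - 315.88848*exp(2*q) - 199.012032*exp(q) - 32.157432)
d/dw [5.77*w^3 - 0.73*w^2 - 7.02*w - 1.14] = 17.31*w^2 - 1.46*w - 7.02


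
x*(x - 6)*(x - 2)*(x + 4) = x^4 - 4*x^3 - 20*x^2 + 48*x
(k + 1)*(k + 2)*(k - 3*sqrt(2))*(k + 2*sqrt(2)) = k^4 - sqrt(2)*k^3 + 3*k^3 - 10*k^2 - 3*sqrt(2)*k^2 - 36*k - 2*sqrt(2)*k - 24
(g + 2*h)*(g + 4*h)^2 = g^3 + 10*g^2*h + 32*g*h^2 + 32*h^3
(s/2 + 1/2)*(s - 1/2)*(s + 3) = s^3/2 + 7*s^2/4 + s/2 - 3/4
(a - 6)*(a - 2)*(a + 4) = a^3 - 4*a^2 - 20*a + 48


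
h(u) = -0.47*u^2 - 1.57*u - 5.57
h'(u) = -0.94*u - 1.57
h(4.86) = -24.30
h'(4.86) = -6.14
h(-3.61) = -6.03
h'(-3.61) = 1.82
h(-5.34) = -10.59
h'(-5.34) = 3.45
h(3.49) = -16.77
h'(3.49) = -4.85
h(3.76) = -18.12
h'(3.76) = -5.10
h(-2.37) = -4.49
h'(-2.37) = 0.66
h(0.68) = -6.85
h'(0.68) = -2.21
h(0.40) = -6.27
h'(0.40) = -1.95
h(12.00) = -92.09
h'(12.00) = -12.85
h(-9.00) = -29.51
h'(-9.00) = 6.89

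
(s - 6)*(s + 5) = s^2 - s - 30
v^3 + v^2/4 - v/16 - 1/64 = (v - 1/4)*(v + 1/4)^2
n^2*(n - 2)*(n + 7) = n^4 + 5*n^3 - 14*n^2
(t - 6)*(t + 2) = t^2 - 4*t - 12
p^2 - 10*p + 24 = (p - 6)*(p - 4)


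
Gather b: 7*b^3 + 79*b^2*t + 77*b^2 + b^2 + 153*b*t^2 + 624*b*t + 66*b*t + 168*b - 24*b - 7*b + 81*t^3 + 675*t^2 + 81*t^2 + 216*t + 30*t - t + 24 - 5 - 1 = 7*b^3 + b^2*(79*t + 78) + b*(153*t^2 + 690*t + 137) + 81*t^3 + 756*t^2 + 245*t + 18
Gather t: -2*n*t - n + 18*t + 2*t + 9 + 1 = -n + t*(20 - 2*n) + 10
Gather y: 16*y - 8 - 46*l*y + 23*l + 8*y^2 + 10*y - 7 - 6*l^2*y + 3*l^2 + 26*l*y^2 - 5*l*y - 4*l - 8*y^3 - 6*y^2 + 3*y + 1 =3*l^2 + 19*l - 8*y^3 + y^2*(26*l + 2) + y*(-6*l^2 - 51*l + 29) - 14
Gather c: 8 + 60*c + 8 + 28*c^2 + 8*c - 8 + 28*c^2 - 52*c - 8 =56*c^2 + 16*c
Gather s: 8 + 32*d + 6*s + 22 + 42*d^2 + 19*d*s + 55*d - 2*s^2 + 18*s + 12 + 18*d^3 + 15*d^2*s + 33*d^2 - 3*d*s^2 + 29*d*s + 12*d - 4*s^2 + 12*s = 18*d^3 + 75*d^2 + 99*d + s^2*(-3*d - 6) + s*(15*d^2 + 48*d + 36) + 42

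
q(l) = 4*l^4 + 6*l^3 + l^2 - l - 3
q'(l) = 16*l^3 + 18*l^2 + 2*l - 1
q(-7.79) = 11959.34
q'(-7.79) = -6487.93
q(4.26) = 1792.08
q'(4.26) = 1571.12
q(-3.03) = 179.46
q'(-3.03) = -286.89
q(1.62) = 51.06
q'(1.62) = 117.50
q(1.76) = 69.43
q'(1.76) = 145.51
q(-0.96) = -3.03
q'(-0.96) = -0.49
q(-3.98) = 642.22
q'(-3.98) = -732.55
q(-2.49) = 66.83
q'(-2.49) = -141.39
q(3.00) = 489.00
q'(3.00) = 599.00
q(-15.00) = 182487.00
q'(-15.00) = -49981.00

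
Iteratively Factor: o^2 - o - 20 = (o + 4)*(o - 5)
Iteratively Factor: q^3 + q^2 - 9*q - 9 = (q + 3)*(q^2 - 2*q - 3) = (q - 3)*(q + 3)*(q + 1)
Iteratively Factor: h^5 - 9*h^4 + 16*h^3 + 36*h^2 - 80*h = (h - 2)*(h^4 - 7*h^3 + 2*h^2 + 40*h) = (h - 2)*(h + 2)*(h^3 - 9*h^2 + 20*h) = (h - 5)*(h - 2)*(h + 2)*(h^2 - 4*h) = h*(h - 5)*(h - 2)*(h + 2)*(h - 4)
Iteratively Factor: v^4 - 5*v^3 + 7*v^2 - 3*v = (v)*(v^3 - 5*v^2 + 7*v - 3) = v*(v - 3)*(v^2 - 2*v + 1) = v*(v - 3)*(v - 1)*(v - 1)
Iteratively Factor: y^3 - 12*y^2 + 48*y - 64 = (y - 4)*(y^2 - 8*y + 16) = (y - 4)^2*(y - 4)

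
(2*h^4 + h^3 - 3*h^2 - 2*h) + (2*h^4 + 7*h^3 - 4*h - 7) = 4*h^4 + 8*h^3 - 3*h^2 - 6*h - 7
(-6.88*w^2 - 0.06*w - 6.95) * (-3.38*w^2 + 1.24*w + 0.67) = 23.2544*w^4 - 8.3284*w^3 + 18.807*w^2 - 8.6582*w - 4.6565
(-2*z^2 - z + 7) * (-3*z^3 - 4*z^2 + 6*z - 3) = 6*z^5 + 11*z^4 - 29*z^3 - 28*z^2 + 45*z - 21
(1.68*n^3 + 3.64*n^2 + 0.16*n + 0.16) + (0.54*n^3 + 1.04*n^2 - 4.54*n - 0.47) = 2.22*n^3 + 4.68*n^2 - 4.38*n - 0.31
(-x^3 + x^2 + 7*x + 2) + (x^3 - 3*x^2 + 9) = -2*x^2 + 7*x + 11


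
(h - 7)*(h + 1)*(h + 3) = h^3 - 3*h^2 - 25*h - 21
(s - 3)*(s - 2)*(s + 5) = s^3 - 19*s + 30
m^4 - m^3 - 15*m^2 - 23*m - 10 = (m - 5)*(m + 1)^2*(m + 2)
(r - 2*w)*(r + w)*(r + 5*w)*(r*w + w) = r^4*w + 4*r^3*w^2 + r^3*w - 7*r^2*w^3 + 4*r^2*w^2 - 10*r*w^4 - 7*r*w^3 - 10*w^4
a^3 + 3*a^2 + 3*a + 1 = (a + 1)^3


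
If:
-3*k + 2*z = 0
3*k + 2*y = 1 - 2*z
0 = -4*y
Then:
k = 1/6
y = 0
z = 1/4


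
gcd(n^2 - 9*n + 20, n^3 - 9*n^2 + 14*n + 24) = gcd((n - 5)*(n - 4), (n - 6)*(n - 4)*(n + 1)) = n - 4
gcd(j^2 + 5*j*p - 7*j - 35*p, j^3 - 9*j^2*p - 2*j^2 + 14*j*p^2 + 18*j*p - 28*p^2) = 1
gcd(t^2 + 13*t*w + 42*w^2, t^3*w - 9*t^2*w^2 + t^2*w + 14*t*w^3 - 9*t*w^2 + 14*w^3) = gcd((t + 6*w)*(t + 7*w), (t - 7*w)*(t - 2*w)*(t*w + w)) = 1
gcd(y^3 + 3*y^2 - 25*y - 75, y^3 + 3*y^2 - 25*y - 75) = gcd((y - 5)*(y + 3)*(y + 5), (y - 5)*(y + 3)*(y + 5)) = y^3 + 3*y^2 - 25*y - 75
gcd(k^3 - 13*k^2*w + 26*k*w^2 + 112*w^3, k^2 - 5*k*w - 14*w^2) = -k^2 + 5*k*w + 14*w^2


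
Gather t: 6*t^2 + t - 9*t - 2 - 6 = 6*t^2 - 8*t - 8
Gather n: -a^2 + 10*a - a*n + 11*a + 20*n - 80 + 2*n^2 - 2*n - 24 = -a^2 + 21*a + 2*n^2 + n*(18 - a) - 104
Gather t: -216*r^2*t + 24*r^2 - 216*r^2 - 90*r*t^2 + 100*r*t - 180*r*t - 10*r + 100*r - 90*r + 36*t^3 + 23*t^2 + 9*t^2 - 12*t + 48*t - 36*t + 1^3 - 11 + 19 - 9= -192*r^2 + 36*t^3 + t^2*(32 - 90*r) + t*(-216*r^2 - 80*r)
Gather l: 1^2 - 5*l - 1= -5*l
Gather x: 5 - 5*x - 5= -5*x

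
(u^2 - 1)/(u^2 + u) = (u - 1)/u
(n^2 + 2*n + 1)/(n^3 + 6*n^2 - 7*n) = (n^2 + 2*n + 1)/(n*(n^2 + 6*n - 7))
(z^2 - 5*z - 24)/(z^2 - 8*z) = (z + 3)/z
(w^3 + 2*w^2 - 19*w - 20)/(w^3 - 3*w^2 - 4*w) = (w + 5)/w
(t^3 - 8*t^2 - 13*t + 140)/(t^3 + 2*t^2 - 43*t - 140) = (t - 5)/(t + 5)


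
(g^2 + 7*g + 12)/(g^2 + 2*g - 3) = (g + 4)/(g - 1)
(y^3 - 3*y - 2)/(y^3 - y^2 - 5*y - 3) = (y - 2)/(y - 3)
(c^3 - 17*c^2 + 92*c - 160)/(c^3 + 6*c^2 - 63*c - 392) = (c^2 - 9*c + 20)/(c^2 + 14*c + 49)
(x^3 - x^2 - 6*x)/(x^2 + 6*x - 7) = x*(x^2 - x - 6)/(x^2 + 6*x - 7)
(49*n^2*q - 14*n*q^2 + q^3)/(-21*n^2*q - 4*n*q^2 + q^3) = (-7*n + q)/(3*n + q)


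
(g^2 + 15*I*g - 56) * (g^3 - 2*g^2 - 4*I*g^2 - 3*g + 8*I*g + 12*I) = g^5 - 2*g^4 + 11*I*g^4 + g^3 - 22*I*g^3 - 8*g^2 + 191*I*g^2 - 12*g - 448*I*g - 672*I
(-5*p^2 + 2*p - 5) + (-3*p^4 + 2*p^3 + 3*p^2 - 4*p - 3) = -3*p^4 + 2*p^3 - 2*p^2 - 2*p - 8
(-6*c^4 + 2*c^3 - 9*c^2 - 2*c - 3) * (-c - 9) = 6*c^5 + 52*c^4 - 9*c^3 + 83*c^2 + 21*c + 27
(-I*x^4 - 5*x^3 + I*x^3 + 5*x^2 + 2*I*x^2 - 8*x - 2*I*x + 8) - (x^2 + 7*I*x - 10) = -I*x^4 - 5*x^3 + I*x^3 + 4*x^2 + 2*I*x^2 - 8*x - 9*I*x + 18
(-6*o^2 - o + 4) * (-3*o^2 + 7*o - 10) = 18*o^4 - 39*o^3 + 41*o^2 + 38*o - 40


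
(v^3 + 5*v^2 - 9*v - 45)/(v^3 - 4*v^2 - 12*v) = (-v^3 - 5*v^2 + 9*v + 45)/(v*(-v^2 + 4*v + 12))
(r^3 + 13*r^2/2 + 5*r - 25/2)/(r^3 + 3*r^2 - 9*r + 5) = (r + 5/2)/(r - 1)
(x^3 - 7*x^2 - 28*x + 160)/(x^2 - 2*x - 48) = (x^2 + x - 20)/(x + 6)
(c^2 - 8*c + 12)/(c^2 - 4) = (c - 6)/(c + 2)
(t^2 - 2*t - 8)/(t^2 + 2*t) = (t - 4)/t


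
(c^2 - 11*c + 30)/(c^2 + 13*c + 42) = (c^2 - 11*c + 30)/(c^2 + 13*c + 42)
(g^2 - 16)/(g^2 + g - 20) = (g + 4)/(g + 5)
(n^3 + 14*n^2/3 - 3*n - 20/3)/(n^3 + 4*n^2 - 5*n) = (3*n^2 - n - 4)/(3*n*(n - 1))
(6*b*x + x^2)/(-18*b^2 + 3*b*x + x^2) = x/(-3*b + x)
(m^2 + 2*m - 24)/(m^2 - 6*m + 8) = (m + 6)/(m - 2)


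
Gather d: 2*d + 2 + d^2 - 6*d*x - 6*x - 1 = d^2 + d*(2 - 6*x) - 6*x + 1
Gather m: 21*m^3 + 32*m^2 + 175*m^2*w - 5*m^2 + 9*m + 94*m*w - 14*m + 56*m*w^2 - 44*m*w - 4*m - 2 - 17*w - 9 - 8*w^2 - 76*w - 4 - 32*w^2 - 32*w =21*m^3 + m^2*(175*w + 27) + m*(56*w^2 + 50*w - 9) - 40*w^2 - 125*w - 15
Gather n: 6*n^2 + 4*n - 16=6*n^2 + 4*n - 16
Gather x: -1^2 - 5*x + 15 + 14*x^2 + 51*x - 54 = 14*x^2 + 46*x - 40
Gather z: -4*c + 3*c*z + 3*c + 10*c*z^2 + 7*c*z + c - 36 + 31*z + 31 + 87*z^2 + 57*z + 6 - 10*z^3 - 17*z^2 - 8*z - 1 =-10*z^3 + z^2*(10*c + 70) + z*(10*c + 80)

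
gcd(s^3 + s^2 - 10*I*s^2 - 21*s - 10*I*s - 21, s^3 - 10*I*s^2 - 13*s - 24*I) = s - 3*I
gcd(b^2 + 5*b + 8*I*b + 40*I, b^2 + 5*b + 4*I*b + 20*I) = b + 5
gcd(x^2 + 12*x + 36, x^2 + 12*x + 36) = x^2 + 12*x + 36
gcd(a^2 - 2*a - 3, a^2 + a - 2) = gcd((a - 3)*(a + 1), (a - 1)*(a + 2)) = 1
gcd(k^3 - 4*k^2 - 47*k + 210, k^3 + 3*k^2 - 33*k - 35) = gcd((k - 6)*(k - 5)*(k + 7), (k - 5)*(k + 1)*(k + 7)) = k^2 + 2*k - 35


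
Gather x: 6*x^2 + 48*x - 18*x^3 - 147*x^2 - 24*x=-18*x^3 - 141*x^2 + 24*x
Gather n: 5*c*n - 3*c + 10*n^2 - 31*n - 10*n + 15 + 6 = -3*c + 10*n^2 + n*(5*c - 41) + 21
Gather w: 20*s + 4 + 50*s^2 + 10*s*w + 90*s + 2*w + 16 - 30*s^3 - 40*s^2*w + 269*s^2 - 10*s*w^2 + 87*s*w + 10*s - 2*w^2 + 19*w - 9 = -30*s^3 + 319*s^2 + 120*s + w^2*(-10*s - 2) + w*(-40*s^2 + 97*s + 21) + 11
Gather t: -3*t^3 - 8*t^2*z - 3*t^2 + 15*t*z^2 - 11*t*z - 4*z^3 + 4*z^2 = -3*t^3 + t^2*(-8*z - 3) + t*(15*z^2 - 11*z) - 4*z^3 + 4*z^2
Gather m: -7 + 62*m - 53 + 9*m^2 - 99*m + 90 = 9*m^2 - 37*m + 30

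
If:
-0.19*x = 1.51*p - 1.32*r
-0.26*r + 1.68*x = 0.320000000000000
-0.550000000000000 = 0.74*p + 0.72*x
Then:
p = -0.79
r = -0.90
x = 0.05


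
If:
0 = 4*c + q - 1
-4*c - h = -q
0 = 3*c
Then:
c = 0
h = 1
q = 1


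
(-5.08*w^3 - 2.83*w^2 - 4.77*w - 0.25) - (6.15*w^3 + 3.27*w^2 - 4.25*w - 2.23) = -11.23*w^3 - 6.1*w^2 - 0.52*w + 1.98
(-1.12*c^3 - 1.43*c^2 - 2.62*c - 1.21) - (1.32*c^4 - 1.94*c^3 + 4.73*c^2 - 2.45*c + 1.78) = -1.32*c^4 + 0.82*c^3 - 6.16*c^2 - 0.17*c - 2.99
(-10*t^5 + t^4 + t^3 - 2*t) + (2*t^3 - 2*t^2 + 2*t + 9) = -10*t^5 + t^4 + 3*t^3 - 2*t^2 + 9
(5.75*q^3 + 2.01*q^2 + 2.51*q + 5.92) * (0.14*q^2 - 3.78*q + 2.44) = 0.805*q^5 - 21.4536*q^4 + 6.7836*q^3 - 3.7546*q^2 - 16.2532*q + 14.4448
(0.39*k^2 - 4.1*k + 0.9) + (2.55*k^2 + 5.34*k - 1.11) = 2.94*k^2 + 1.24*k - 0.21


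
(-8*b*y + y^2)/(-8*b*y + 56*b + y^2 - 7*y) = y/(y - 7)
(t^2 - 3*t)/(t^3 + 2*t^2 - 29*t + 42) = t/(t^2 + 5*t - 14)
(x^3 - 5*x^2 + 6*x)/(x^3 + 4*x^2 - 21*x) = (x - 2)/(x + 7)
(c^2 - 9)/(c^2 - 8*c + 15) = (c + 3)/(c - 5)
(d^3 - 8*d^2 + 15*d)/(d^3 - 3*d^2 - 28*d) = (-d^2 + 8*d - 15)/(-d^2 + 3*d + 28)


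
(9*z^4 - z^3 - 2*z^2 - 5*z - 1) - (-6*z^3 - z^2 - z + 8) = 9*z^4 + 5*z^3 - z^2 - 4*z - 9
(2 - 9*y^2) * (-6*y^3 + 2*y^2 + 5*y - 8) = 54*y^5 - 18*y^4 - 57*y^3 + 76*y^2 + 10*y - 16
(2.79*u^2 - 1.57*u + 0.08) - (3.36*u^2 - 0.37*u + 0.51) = -0.57*u^2 - 1.2*u - 0.43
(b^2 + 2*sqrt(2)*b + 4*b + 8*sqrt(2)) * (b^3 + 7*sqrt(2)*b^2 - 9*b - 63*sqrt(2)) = b^5 + 4*b^4 + 9*sqrt(2)*b^4 + 19*b^3 + 36*sqrt(2)*b^3 - 81*sqrt(2)*b^2 + 76*b^2 - 324*sqrt(2)*b - 252*b - 1008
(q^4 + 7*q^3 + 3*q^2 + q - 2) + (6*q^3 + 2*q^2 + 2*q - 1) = q^4 + 13*q^3 + 5*q^2 + 3*q - 3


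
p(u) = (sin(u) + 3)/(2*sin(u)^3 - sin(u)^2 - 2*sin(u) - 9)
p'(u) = (sin(u) + 3)*(-6*sin(u)^2*cos(u) + 2*sin(u)*cos(u) + 2*cos(u))/(2*sin(u)^3 - sin(u)^2 - 2*sin(u) - 9)^2 + cos(u)/(2*sin(u)^3 - sin(u)^2 - 2*sin(u) - 9)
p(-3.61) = -0.35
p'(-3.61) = 0.04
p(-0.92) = -0.24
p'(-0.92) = -0.12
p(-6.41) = -0.33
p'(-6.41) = -0.05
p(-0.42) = -0.31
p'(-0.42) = -0.10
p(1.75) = -0.40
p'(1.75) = 0.03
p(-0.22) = -0.32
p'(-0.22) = -0.07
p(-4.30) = -0.39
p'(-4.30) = 0.06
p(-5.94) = -0.34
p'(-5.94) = -0.03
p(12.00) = -0.29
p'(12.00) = -0.12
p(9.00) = -0.35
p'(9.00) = 0.03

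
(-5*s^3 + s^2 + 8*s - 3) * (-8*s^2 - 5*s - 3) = 40*s^5 + 17*s^4 - 54*s^3 - 19*s^2 - 9*s + 9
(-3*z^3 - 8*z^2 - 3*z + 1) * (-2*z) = 6*z^4 + 16*z^3 + 6*z^2 - 2*z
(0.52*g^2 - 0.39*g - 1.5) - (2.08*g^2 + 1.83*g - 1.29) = -1.56*g^2 - 2.22*g - 0.21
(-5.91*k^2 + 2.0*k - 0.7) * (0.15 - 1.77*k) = 10.4607*k^3 - 4.4265*k^2 + 1.539*k - 0.105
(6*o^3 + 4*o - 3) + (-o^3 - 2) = 5*o^3 + 4*o - 5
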